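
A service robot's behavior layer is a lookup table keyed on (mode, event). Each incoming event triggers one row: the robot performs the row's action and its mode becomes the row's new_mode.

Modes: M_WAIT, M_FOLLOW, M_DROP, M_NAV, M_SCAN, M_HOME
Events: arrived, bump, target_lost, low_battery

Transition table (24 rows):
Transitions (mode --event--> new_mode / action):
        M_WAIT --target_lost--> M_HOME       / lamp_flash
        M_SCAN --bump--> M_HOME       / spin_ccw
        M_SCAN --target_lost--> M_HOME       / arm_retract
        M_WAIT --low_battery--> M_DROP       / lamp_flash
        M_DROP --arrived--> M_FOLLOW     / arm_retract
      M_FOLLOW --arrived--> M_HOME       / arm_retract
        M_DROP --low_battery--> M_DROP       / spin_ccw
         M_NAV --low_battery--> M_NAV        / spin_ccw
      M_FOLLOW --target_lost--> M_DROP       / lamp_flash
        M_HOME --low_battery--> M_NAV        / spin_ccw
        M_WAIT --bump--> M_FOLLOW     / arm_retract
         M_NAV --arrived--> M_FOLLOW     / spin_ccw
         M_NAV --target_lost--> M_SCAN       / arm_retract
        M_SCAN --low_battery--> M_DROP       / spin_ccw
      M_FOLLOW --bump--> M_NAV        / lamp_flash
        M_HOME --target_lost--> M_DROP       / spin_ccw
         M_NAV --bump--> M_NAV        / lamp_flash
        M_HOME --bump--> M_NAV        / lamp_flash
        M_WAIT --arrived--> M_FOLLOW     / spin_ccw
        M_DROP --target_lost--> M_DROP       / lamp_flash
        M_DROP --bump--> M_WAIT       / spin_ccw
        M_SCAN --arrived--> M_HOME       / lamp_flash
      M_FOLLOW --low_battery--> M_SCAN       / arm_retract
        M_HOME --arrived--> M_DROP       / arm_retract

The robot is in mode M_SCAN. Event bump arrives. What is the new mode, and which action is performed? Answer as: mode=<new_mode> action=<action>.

current mode = M_SCAN; filter table to that mode:
  (M_SCAN, bump) → (M_HOME, spin_ccw)  ← event matches
  (M_SCAN, target_lost) → (M_HOME, arm_retract)
  (M_SCAN, low_battery) → (M_DROP, spin_ccw)
  (M_SCAN, arrived) → (M_HOME, lamp_flash)
event = bump selects (M_HOME, spin_ccw)

mode=M_HOME action=spin_ccw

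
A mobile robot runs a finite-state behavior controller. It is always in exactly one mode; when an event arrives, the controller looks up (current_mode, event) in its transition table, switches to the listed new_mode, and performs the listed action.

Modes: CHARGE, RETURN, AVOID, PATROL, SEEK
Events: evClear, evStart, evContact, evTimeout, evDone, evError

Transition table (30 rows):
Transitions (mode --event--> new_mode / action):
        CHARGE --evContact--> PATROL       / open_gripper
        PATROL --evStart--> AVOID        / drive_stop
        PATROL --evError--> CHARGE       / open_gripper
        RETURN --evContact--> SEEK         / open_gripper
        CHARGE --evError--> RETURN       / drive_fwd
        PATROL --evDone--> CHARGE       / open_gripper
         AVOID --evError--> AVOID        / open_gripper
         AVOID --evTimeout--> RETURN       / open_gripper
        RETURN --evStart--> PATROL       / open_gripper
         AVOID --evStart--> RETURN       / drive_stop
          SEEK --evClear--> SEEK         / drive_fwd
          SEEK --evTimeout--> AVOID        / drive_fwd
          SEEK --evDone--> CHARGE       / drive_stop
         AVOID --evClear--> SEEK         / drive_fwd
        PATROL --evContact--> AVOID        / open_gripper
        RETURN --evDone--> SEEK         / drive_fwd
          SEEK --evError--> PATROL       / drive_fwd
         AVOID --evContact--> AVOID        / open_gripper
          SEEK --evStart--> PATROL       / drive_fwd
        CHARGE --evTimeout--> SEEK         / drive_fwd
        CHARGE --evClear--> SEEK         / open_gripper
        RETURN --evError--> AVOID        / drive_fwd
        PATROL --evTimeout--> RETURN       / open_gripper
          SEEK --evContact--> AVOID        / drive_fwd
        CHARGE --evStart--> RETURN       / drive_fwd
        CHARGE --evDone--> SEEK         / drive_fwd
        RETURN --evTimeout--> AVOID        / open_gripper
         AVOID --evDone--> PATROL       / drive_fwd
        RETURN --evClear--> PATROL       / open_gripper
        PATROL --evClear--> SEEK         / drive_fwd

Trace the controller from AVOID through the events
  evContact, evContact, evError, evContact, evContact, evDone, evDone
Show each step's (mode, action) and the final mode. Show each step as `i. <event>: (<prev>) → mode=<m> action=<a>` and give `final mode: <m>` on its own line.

final mode: CHARGE

1. evContact: (AVOID) → mode=AVOID action=open_gripper
2. evContact: (AVOID) → mode=AVOID action=open_gripper
3. evError: (AVOID) → mode=AVOID action=open_gripper
4. evContact: (AVOID) → mode=AVOID action=open_gripper
5. evContact: (AVOID) → mode=AVOID action=open_gripper
6. evDone: (AVOID) → mode=PATROL action=drive_fwd
7. evDone: (PATROL) → mode=CHARGE action=open_gripper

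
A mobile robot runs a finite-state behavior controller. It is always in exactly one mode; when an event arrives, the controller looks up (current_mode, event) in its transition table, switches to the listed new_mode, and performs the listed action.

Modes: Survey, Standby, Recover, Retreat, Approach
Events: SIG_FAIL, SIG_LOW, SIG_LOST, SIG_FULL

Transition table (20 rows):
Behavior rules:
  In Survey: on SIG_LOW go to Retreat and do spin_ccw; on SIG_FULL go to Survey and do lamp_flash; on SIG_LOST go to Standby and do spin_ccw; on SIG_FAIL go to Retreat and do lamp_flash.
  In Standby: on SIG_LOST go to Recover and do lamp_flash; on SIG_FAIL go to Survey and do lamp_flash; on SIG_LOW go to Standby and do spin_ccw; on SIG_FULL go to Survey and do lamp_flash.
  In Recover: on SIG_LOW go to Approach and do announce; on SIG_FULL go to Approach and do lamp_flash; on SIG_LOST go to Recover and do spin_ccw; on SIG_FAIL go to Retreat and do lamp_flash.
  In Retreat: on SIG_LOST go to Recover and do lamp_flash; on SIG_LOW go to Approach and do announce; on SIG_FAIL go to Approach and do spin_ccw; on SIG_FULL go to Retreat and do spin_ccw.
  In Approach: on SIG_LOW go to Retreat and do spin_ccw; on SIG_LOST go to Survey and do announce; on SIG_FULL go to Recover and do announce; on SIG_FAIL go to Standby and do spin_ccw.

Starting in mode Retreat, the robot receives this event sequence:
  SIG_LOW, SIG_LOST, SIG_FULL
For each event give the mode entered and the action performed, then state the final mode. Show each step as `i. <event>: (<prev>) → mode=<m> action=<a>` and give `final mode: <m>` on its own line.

final mode: Survey

1. SIG_LOW: (Retreat) → mode=Approach action=announce
2. SIG_LOST: (Approach) → mode=Survey action=announce
3. SIG_FULL: (Survey) → mode=Survey action=lamp_flash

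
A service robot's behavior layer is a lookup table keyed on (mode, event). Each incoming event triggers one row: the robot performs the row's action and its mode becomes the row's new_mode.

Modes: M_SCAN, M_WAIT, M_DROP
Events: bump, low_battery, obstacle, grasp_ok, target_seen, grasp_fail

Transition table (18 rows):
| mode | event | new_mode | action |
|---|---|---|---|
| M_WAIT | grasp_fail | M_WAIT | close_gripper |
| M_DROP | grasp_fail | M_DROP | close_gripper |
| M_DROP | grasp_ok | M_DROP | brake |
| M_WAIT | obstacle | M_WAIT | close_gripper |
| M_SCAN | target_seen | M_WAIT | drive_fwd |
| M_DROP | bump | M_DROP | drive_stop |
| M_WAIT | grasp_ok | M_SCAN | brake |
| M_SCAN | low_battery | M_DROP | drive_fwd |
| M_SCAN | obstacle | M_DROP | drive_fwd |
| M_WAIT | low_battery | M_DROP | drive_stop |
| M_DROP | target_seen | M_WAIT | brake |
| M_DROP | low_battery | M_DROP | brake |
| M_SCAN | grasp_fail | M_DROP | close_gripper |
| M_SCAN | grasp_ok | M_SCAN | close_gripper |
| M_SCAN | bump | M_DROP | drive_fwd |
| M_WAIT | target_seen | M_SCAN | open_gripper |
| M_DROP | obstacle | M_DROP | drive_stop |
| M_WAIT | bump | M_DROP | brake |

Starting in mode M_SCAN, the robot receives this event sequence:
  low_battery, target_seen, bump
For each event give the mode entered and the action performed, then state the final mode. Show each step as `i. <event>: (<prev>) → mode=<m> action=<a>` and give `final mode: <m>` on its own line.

1. low_battery: (M_SCAN) → mode=M_DROP action=drive_fwd
2. target_seen: (M_DROP) → mode=M_WAIT action=brake
3. bump: (M_WAIT) → mode=M_DROP action=brake

final mode: M_DROP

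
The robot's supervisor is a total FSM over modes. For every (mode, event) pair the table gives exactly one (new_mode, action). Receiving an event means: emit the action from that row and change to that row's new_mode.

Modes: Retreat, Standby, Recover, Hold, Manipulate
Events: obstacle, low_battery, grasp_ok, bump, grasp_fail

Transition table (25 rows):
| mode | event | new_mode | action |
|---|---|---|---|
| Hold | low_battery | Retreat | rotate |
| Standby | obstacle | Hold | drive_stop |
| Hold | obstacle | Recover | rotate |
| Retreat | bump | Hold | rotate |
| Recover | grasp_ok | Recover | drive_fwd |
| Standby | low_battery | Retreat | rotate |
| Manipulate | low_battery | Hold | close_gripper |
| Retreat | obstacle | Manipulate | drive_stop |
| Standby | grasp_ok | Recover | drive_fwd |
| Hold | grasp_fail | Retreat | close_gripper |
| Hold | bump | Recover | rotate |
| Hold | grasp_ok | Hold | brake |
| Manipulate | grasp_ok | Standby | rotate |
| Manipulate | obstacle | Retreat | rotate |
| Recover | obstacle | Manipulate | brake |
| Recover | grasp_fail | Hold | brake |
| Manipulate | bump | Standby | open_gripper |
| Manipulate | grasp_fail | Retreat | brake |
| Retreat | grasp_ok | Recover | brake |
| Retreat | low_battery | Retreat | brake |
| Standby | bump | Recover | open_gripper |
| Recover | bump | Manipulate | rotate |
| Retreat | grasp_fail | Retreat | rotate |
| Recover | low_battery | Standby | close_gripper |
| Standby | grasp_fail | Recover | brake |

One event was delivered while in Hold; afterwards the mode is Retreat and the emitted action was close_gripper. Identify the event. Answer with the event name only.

try obstacle: (Hold, obstacle) → (Recover, rotate)
try low_battery: (Hold, low_battery) → (Retreat, rotate)
try grasp_ok: (Hold, grasp_ok) → (Hold, brake)
try bump: (Hold, bump) → (Recover, rotate)
try grasp_fail: (Hold, grasp_fail) → (Retreat, close_gripper)  ← matches

grasp_fail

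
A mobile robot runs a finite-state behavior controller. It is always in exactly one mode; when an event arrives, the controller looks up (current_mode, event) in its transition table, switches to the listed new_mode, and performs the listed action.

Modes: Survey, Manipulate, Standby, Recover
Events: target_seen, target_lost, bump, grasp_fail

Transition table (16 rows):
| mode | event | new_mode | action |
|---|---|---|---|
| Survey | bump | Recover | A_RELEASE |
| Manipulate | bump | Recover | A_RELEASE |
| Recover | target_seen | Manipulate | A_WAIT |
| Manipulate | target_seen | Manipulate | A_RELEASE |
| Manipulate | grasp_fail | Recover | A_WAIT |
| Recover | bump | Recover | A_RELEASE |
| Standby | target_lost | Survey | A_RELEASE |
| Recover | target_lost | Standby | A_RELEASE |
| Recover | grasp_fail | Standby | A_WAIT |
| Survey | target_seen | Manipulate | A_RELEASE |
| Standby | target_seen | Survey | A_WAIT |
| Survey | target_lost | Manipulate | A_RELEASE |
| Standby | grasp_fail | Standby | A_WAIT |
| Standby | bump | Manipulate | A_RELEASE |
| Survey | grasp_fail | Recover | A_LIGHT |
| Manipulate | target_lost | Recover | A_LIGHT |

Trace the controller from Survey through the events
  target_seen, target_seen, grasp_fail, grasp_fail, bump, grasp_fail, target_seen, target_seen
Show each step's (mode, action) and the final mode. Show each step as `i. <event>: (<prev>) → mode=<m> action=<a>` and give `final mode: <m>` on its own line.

1. target_seen: (Survey) → mode=Manipulate action=A_RELEASE
2. target_seen: (Manipulate) → mode=Manipulate action=A_RELEASE
3. grasp_fail: (Manipulate) → mode=Recover action=A_WAIT
4. grasp_fail: (Recover) → mode=Standby action=A_WAIT
5. bump: (Standby) → mode=Manipulate action=A_RELEASE
6. grasp_fail: (Manipulate) → mode=Recover action=A_WAIT
7. target_seen: (Recover) → mode=Manipulate action=A_WAIT
8. target_seen: (Manipulate) → mode=Manipulate action=A_RELEASE

final mode: Manipulate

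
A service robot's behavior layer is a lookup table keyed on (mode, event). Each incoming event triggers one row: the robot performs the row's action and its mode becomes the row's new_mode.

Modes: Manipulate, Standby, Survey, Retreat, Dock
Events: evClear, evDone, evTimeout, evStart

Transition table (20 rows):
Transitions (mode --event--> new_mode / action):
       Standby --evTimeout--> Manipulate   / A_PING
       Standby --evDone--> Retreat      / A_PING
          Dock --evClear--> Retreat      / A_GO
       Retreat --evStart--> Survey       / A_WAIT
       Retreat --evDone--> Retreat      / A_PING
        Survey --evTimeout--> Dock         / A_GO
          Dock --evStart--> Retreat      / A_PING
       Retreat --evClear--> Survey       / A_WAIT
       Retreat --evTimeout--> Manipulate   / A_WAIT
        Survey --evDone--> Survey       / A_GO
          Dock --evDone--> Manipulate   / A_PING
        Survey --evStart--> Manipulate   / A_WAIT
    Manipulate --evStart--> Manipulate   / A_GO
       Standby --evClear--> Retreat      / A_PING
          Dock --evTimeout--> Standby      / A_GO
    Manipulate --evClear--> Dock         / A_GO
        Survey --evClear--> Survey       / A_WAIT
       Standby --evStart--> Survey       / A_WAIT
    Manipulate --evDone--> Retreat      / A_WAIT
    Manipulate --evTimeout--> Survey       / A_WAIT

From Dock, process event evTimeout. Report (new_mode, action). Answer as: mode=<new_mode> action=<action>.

mode=Standby action=A_GO

current mode = Dock; filter table to that mode:
  (Dock, evClear) → (Retreat, A_GO)
  (Dock, evStart) → (Retreat, A_PING)
  (Dock, evDone) → (Manipulate, A_PING)
  (Dock, evTimeout) → (Standby, A_GO)  ← event matches
event = evTimeout selects (Standby, A_GO)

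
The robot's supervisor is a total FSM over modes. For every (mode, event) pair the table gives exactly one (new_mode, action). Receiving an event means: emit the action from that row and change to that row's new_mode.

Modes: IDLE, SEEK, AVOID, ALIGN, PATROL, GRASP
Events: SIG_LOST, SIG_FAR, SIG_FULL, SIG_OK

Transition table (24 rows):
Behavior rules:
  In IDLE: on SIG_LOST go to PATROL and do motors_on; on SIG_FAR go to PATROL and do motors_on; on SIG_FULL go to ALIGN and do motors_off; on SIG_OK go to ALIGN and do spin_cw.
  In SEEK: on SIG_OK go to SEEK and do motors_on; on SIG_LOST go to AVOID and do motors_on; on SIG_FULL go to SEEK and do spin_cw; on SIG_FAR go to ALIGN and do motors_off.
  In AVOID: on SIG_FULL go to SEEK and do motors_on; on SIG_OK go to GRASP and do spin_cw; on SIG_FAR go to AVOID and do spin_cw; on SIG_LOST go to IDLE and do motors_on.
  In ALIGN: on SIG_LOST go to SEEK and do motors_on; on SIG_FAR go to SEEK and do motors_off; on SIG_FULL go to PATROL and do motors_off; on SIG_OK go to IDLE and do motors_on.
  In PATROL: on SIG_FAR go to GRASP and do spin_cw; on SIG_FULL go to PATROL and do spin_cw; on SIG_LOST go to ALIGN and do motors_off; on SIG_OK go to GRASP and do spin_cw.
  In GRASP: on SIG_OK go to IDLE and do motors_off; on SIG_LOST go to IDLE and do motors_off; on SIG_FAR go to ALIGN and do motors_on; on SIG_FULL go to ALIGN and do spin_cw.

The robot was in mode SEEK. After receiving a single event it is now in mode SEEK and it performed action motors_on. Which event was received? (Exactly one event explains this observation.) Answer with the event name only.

SIG_OK

try SIG_LOST: (SEEK, SIG_LOST) → (AVOID, motors_on)
try SIG_FAR: (SEEK, SIG_FAR) → (ALIGN, motors_off)
try SIG_FULL: (SEEK, SIG_FULL) → (SEEK, spin_cw)
try SIG_OK: (SEEK, SIG_OK) → (SEEK, motors_on)  ← matches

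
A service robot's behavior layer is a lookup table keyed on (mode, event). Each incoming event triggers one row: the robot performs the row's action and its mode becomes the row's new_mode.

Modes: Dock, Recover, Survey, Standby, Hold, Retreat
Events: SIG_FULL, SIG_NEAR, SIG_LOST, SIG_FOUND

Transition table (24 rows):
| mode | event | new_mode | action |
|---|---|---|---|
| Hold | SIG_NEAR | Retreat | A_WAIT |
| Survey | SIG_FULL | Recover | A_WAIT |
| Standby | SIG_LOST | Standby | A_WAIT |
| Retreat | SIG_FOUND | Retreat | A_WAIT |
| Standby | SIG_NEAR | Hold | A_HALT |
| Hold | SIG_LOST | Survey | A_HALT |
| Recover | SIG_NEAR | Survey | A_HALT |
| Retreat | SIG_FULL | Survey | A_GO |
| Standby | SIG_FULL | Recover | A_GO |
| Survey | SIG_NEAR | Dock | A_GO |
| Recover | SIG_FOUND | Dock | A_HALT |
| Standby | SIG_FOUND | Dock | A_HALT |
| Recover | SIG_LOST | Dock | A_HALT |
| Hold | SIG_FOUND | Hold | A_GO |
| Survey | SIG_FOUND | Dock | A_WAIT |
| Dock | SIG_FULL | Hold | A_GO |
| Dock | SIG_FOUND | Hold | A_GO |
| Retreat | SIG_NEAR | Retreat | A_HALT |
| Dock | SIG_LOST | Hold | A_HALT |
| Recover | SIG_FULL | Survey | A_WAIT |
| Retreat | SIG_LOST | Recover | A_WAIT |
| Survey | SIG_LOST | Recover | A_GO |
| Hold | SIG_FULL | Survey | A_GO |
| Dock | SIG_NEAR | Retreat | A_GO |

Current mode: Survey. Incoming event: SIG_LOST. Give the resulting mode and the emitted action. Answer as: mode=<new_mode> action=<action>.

current mode = Survey; filter table to that mode:
  (Survey, SIG_FULL) → (Recover, A_WAIT)
  (Survey, SIG_NEAR) → (Dock, A_GO)
  (Survey, SIG_FOUND) → (Dock, A_WAIT)
  (Survey, SIG_LOST) → (Recover, A_GO)  ← event matches
event = SIG_LOST selects (Recover, A_GO)

mode=Recover action=A_GO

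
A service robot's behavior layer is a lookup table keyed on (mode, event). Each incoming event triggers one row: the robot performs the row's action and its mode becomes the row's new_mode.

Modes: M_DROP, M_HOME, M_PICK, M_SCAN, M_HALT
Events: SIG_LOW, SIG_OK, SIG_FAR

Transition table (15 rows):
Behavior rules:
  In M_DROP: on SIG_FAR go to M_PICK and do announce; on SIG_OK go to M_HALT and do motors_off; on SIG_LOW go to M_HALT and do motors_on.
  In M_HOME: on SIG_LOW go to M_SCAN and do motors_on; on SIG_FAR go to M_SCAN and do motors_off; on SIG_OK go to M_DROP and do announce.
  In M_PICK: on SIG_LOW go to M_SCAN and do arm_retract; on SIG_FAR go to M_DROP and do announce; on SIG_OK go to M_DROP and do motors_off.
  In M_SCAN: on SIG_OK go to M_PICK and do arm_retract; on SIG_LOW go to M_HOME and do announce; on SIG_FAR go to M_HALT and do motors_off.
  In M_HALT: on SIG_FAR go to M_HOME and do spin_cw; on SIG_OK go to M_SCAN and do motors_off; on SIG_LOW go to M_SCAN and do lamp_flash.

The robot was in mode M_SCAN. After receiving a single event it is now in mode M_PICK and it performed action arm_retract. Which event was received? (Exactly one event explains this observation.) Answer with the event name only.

SIG_OK

try SIG_LOW: (M_SCAN, SIG_LOW) → (M_HOME, announce)
try SIG_OK: (M_SCAN, SIG_OK) → (M_PICK, arm_retract)  ← matches
try SIG_FAR: (M_SCAN, SIG_FAR) → (M_HALT, motors_off)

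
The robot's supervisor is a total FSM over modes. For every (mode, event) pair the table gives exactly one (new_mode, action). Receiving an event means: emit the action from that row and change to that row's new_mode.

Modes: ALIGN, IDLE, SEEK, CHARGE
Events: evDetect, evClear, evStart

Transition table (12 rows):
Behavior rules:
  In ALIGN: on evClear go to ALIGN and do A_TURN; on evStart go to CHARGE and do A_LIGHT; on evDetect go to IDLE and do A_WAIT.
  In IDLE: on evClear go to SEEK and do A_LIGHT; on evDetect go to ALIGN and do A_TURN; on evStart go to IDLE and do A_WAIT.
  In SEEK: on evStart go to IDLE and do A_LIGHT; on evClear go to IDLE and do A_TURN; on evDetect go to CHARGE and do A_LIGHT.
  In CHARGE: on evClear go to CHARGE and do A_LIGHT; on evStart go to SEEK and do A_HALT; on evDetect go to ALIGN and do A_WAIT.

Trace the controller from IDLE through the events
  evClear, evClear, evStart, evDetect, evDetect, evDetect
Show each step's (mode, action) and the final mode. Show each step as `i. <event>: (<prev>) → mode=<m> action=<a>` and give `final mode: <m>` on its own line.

1. evClear: (IDLE) → mode=SEEK action=A_LIGHT
2. evClear: (SEEK) → mode=IDLE action=A_TURN
3. evStart: (IDLE) → mode=IDLE action=A_WAIT
4. evDetect: (IDLE) → mode=ALIGN action=A_TURN
5. evDetect: (ALIGN) → mode=IDLE action=A_WAIT
6. evDetect: (IDLE) → mode=ALIGN action=A_TURN

final mode: ALIGN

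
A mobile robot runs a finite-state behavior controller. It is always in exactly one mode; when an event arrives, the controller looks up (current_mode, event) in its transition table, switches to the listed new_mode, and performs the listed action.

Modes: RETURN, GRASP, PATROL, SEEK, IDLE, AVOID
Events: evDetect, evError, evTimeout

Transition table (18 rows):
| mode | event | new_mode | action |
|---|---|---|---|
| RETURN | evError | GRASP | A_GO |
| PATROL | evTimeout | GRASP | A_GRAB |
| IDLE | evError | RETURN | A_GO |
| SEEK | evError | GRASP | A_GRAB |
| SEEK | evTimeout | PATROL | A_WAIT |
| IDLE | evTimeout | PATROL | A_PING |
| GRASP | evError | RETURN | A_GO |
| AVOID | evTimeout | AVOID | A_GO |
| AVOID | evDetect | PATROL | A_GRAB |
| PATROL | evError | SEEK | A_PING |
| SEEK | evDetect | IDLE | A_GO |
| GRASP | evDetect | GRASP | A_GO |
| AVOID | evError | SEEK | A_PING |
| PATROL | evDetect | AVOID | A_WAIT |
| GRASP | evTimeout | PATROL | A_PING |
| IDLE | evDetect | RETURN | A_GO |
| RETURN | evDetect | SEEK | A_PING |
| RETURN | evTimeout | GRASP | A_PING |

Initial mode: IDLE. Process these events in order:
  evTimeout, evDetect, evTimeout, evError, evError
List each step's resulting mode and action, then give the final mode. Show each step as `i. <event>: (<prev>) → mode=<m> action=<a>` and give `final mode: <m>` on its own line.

final mode: GRASP

1. evTimeout: (IDLE) → mode=PATROL action=A_PING
2. evDetect: (PATROL) → mode=AVOID action=A_WAIT
3. evTimeout: (AVOID) → mode=AVOID action=A_GO
4. evError: (AVOID) → mode=SEEK action=A_PING
5. evError: (SEEK) → mode=GRASP action=A_GRAB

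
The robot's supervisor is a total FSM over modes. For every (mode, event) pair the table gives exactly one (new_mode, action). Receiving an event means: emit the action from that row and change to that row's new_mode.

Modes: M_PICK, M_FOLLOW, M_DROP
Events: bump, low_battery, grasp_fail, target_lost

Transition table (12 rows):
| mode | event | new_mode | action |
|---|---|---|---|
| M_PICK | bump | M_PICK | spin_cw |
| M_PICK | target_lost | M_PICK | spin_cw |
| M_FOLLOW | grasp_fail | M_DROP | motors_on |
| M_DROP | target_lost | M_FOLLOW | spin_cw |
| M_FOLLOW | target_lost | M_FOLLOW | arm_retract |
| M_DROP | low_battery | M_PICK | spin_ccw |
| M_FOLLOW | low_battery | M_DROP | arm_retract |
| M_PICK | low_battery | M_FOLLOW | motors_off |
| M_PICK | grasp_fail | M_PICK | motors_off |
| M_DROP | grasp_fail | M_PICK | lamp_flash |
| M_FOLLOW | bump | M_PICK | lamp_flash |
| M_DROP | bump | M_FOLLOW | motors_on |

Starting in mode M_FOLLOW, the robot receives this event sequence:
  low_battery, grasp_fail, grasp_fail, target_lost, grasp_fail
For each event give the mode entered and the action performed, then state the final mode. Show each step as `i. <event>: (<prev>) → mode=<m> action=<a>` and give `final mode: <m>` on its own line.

1. low_battery: (M_FOLLOW) → mode=M_DROP action=arm_retract
2. grasp_fail: (M_DROP) → mode=M_PICK action=lamp_flash
3. grasp_fail: (M_PICK) → mode=M_PICK action=motors_off
4. target_lost: (M_PICK) → mode=M_PICK action=spin_cw
5. grasp_fail: (M_PICK) → mode=M_PICK action=motors_off

final mode: M_PICK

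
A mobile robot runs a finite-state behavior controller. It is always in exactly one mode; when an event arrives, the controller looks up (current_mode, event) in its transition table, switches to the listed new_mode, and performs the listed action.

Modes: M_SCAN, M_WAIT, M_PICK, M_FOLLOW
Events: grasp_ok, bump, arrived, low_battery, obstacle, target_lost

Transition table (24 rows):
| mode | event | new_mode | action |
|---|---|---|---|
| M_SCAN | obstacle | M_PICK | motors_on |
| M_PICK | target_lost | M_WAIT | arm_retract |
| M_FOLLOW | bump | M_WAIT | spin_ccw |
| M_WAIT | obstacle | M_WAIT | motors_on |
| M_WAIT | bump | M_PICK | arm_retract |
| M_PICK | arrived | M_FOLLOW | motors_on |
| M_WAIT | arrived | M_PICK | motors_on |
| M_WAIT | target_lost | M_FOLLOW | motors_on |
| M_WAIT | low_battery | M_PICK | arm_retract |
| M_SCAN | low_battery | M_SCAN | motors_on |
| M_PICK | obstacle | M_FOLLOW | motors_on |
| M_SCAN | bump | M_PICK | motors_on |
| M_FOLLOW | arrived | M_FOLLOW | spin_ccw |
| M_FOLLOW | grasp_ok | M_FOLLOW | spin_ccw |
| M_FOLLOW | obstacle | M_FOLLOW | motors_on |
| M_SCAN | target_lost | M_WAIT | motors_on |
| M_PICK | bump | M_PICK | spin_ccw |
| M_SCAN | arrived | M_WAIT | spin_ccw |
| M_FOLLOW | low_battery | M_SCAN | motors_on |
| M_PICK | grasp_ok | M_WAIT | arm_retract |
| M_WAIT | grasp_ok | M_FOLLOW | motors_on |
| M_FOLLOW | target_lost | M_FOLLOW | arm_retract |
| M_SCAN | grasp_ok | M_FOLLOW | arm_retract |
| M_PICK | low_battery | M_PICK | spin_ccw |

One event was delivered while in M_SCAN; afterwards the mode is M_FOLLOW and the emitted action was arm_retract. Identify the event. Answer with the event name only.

try grasp_ok: (M_SCAN, grasp_ok) → (M_FOLLOW, arm_retract)  ← matches
try bump: (M_SCAN, bump) → (M_PICK, motors_on)
try arrived: (M_SCAN, arrived) → (M_WAIT, spin_ccw)
try low_battery: (M_SCAN, low_battery) → (M_SCAN, motors_on)
try obstacle: (M_SCAN, obstacle) → (M_PICK, motors_on)
try target_lost: (M_SCAN, target_lost) → (M_WAIT, motors_on)

grasp_ok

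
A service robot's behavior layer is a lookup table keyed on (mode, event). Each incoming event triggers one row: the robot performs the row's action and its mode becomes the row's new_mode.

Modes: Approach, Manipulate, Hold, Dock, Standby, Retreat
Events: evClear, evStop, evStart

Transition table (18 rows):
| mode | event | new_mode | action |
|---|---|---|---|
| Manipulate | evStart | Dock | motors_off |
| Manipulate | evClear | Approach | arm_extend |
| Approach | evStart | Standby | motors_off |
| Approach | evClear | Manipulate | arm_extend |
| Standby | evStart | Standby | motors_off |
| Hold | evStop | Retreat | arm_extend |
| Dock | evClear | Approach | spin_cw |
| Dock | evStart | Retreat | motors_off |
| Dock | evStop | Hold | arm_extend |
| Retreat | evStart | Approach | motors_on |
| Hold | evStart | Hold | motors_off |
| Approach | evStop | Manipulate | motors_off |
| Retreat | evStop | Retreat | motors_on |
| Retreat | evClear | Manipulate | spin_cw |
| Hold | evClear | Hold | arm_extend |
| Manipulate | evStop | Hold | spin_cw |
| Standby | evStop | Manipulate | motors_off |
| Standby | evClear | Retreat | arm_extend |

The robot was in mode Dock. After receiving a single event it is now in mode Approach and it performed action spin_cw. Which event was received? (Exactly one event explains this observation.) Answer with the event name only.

try evClear: (Dock, evClear) → (Approach, spin_cw)  ← matches
try evStop: (Dock, evStop) → (Hold, arm_extend)
try evStart: (Dock, evStart) → (Retreat, motors_off)

evClear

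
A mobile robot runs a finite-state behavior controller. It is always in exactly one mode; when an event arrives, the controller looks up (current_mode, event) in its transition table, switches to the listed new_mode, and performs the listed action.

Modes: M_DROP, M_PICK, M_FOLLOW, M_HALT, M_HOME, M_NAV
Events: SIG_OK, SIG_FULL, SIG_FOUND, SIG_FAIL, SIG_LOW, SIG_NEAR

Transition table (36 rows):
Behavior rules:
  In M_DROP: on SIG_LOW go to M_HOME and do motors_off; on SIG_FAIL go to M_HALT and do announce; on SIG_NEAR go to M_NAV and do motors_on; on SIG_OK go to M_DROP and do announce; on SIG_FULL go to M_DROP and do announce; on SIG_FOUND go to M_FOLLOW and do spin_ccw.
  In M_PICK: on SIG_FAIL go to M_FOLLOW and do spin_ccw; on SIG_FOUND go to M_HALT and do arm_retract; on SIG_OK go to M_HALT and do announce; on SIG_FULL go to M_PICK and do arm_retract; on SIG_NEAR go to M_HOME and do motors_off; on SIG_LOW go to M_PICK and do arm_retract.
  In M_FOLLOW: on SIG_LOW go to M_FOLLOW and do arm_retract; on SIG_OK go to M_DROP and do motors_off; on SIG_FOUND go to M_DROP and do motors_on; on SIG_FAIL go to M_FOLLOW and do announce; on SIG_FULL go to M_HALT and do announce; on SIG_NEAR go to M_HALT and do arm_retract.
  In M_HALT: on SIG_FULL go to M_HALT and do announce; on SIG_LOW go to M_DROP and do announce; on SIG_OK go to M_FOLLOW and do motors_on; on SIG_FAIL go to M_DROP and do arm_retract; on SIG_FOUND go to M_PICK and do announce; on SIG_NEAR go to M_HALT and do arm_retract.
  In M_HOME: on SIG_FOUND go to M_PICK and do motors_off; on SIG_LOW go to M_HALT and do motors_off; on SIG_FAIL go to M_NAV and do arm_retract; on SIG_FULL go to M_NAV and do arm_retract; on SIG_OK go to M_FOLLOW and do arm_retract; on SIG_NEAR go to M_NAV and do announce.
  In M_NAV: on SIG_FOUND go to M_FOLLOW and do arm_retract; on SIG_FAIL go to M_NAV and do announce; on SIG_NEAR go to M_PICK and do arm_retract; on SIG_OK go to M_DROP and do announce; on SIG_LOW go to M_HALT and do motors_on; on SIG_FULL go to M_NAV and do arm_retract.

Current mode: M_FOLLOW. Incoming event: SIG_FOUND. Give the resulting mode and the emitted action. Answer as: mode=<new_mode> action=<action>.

current mode = M_FOLLOW; filter table to that mode:
  (M_FOLLOW, SIG_LOW) → (M_FOLLOW, arm_retract)
  (M_FOLLOW, SIG_OK) → (M_DROP, motors_off)
  (M_FOLLOW, SIG_FOUND) → (M_DROP, motors_on)  ← event matches
  (M_FOLLOW, SIG_FAIL) → (M_FOLLOW, announce)
  (M_FOLLOW, SIG_FULL) → (M_HALT, announce)
  (M_FOLLOW, SIG_NEAR) → (M_HALT, arm_retract)
event = SIG_FOUND selects (M_DROP, motors_on)

mode=M_DROP action=motors_on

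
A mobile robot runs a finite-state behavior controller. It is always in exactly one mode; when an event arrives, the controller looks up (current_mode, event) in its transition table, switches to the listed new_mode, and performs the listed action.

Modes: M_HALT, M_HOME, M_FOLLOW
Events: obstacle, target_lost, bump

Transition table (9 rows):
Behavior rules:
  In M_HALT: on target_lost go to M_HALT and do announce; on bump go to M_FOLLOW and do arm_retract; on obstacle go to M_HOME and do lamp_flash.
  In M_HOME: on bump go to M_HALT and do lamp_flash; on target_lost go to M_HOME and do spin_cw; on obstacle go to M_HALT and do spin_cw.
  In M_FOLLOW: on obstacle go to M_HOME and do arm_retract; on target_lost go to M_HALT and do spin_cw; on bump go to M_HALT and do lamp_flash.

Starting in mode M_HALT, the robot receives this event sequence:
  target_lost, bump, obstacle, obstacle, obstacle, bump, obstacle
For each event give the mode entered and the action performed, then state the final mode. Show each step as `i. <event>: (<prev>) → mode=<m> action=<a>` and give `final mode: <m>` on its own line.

1. target_lost: (M_HALT) → mode=M_HALT action=announce
2. bump: (M_HALT) → mode=M_FOLLOW action=arm_retract
3. obstacle: (M_FOLLOW) → mode=M_HOME action=arm_retract
4. obstacle: (M_HOME) → mode=M_HALT action=spin_cw
5. obstacle: (M_HALT) → mode=M_HOME action=lamp_flash
6. bump: (M_HOME) → mode=M_HALT action=lamp_flash
7. obstacle: (M_HALT) → mode=M_HOME action=lamp_flash

final mode: M_HOME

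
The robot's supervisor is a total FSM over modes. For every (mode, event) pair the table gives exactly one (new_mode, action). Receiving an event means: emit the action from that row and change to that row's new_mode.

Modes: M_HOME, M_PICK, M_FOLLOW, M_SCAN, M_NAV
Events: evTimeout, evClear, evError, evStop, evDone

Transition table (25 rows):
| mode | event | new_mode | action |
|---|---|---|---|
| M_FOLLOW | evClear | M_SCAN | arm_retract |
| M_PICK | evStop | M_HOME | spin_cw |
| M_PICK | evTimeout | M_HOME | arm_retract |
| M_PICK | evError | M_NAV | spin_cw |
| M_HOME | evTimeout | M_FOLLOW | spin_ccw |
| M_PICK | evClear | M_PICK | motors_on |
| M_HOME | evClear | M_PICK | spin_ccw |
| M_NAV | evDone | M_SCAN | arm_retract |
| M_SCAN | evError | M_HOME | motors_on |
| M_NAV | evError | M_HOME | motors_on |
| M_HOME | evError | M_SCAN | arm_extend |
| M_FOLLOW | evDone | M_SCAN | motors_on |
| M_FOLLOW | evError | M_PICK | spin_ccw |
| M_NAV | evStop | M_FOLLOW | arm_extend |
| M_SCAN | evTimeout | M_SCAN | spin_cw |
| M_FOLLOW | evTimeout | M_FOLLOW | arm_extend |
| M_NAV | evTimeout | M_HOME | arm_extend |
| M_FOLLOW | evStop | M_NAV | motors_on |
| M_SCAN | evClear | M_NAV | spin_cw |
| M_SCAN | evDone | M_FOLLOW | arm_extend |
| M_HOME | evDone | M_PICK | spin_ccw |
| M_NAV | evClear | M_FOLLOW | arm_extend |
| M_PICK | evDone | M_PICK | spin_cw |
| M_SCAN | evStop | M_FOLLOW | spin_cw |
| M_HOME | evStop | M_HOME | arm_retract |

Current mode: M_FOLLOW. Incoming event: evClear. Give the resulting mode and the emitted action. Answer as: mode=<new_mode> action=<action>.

current mode = M_FOLLOW; filter table to that mode:
  (M_FOLLOW, evClear) → (M_SCAN, arm_retract)  ← event matches
  (M_FOLLOW, evDone) → (M_SCAN, motors_on)
  (M_FOLLOW, evError) → (M_PICK, spin_ccw)
  (M_FOLLOW, evTimeout) → (M_FOLLOW, arm_extend)
  (M_FOLLOW, evStop) → (M_NAV, motors_on)
event = evClear selects (M_SCAN, arm_retract)

mode=M_SCAN action=arm_retract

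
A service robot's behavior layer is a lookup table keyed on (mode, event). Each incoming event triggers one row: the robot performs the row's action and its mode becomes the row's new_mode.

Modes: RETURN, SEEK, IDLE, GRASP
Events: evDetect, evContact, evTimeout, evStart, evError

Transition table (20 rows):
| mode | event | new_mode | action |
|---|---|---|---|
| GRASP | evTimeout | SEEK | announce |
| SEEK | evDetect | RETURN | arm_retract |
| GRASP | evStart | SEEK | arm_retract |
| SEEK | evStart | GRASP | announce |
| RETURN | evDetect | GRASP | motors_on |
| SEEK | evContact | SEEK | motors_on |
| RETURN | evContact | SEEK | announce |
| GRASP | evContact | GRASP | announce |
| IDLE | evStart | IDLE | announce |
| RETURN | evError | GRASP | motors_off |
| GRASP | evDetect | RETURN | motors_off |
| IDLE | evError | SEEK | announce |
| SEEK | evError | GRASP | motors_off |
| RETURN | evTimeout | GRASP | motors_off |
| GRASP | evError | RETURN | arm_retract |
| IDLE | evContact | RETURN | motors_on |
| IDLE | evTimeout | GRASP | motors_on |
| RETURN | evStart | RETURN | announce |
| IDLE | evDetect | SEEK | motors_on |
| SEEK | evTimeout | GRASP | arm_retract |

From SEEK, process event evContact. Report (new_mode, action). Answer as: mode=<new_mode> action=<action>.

current mode = SEEK; filter table to that mode:
  (SEEK, evDetect) → (RETURN, arm_retract)
  (SEEK, evStart) → (GRASP, announce)
  (SEEK, evContact) → (SEEK, motors_on)  ← event matches
  (SEEK, evError) → (GRASP, motors_off)
  (SEEK, evTimeout) → (GRASP, arm_retract)
event = evContact selects (SEEK, motors_on)

mode=SEEK action=motors_on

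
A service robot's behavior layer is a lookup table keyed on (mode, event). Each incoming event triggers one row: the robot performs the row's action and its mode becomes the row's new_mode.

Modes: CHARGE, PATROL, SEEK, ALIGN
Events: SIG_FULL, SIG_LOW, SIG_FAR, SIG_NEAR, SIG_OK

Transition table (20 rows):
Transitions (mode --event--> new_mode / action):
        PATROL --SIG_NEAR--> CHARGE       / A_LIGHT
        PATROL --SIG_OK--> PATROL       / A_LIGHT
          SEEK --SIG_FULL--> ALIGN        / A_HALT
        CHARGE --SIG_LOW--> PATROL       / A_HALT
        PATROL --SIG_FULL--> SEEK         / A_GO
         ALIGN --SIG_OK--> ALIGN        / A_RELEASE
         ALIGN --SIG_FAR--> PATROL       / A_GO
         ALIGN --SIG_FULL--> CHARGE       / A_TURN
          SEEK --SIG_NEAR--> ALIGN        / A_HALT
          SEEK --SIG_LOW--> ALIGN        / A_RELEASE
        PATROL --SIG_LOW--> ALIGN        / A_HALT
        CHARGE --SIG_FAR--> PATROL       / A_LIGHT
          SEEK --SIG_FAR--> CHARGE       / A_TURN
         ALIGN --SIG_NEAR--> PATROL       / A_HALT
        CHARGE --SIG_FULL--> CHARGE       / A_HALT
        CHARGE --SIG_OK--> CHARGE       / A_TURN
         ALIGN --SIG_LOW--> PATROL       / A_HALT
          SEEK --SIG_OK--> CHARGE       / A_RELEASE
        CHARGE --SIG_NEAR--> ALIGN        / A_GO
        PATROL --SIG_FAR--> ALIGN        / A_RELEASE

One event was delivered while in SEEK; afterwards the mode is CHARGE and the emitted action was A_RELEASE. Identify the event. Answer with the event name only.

SIG_OK

try SIG_FULL: (SEEK, SIG_FULL) → (ALIGN, A_HALT)
try SIG_LOW: (SEEK, SIG_LOW) → (ALIGN, A_RELEASE)
try SIG_FAR: (SEEK, SIG_FAR) → (CHARGE, A_TURN)
try SIG_NEAR: (SEEK, SIG_NEAR) → (ALIGN, A_HALT)
try SIG_OK: (SEEK, SIG_OK) → (CHARGE, A_RELEASE)  ← matches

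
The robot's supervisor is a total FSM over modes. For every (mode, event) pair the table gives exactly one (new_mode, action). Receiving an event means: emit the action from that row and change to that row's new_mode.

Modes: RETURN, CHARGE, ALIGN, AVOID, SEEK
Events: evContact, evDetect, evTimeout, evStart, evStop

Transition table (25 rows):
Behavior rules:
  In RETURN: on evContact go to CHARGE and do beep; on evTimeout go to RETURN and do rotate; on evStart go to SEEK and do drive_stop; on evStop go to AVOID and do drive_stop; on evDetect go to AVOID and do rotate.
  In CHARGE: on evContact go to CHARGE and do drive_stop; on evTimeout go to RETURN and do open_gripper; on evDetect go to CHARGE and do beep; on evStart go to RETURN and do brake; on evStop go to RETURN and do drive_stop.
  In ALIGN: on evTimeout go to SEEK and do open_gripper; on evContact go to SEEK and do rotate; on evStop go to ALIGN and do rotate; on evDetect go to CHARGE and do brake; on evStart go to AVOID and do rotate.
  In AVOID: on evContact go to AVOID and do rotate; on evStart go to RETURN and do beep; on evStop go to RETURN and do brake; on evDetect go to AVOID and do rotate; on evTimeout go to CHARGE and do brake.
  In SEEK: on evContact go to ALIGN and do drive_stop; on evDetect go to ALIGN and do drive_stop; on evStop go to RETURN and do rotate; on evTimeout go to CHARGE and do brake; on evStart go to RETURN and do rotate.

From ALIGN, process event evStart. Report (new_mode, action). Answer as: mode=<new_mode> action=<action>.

current mode = ALIGN; filter table to that mode:
  (ALIGN, evTimeout) → (SEEK, open_gripper)
  (ALIGN, evContact) → (SEEK, rotate)
  (ALIGN, evStop) → (ALIGN, rotate)
  (ALIGN, evDetect) → (CHARGE, brake)
  (ALIGN, evStart) → (AVOID, rotate)  ← event matches
event = evStart selects (AVOID, rotate)

mode=AVOID action=rotate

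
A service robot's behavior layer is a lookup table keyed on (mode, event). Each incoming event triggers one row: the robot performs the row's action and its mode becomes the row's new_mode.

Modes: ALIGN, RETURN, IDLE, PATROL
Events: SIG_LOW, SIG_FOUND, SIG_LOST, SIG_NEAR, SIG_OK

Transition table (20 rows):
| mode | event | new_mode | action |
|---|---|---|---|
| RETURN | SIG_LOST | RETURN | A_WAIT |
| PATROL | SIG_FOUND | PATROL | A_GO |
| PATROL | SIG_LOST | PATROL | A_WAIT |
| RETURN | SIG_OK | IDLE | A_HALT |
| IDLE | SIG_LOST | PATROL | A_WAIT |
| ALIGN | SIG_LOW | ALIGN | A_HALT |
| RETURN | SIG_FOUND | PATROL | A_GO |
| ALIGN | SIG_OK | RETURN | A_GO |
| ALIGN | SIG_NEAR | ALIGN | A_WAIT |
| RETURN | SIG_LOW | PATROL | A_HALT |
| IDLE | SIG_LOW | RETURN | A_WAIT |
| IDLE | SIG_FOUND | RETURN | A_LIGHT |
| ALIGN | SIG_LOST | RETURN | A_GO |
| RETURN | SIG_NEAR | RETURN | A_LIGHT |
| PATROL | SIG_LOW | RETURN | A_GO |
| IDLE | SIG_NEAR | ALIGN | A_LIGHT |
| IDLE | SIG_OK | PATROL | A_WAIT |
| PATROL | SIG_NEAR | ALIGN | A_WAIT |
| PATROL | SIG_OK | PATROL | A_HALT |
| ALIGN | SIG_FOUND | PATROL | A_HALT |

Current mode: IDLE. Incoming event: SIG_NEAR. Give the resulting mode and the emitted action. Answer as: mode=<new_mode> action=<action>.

mode=ALIGN action=A_LIGHT

current mode = IDLE; filter table to that mode:
  (IDLE, SIG_LOST) → (PATROL, A_WAIT)
  (IDLE, SIG_LOW) → (RETURN, A_WAIT)
  (IDLE, SIG_FOUND) → (RETURN, A_LIGHT)
  (IDLE, SIG_NEAR) → (ALIGN, A_LIGHT)  ← event matches
  (IDLE, SIG_OK) → (PATROL, A_WAIT)
event = SIG_NEAR selects (ALIGN, A_LIGHT)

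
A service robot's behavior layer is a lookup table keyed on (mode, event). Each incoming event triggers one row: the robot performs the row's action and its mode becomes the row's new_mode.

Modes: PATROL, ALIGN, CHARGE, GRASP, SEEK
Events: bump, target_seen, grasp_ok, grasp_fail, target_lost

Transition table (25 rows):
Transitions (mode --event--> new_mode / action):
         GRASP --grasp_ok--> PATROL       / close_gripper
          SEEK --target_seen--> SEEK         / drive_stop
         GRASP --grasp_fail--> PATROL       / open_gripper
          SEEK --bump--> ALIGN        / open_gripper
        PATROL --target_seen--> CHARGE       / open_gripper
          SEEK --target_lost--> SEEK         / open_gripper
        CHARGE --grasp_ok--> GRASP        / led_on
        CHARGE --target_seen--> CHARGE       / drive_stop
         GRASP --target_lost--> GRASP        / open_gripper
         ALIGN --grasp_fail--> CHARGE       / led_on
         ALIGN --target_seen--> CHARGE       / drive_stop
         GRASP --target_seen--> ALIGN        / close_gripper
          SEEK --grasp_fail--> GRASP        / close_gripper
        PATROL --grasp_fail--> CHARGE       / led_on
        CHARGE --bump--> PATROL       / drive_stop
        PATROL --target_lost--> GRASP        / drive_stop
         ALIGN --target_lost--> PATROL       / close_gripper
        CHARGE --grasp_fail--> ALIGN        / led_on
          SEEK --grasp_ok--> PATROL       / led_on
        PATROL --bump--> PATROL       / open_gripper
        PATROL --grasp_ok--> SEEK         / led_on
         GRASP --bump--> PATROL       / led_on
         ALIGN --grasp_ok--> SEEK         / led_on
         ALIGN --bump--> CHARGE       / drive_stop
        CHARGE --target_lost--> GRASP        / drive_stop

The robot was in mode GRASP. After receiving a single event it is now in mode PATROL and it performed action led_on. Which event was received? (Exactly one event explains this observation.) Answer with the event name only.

try bump: (GRASP, bump) → (PATROL, led_on)  ← matches
try target_seen: (GRASP, target_seen) → (ALIGN, close_gripper)
try grasp_ok: (GRASP, grasp_ok) → (PATROL, close_gripper)
try grasp_fail: (GRASP, grasp_fail) → (PATROL, open_gripper)
try target_lost: (GRASP, target_lost) → (GRASP, open_gripper)

bump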